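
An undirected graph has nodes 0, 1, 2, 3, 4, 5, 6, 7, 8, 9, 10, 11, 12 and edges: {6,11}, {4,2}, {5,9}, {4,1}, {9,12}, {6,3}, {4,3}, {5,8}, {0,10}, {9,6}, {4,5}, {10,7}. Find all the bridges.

The edges on the cycle 4-5-9-6-3-4 are not bridges since each lies on that cycle.
But removing 5—8 disconnects 5 from 8; removing 10—7 disconnects 10 from 7; removing 6—11 disconnects 6 from 11; removing 4—2 disconnects 4 from 2 — these are bridges.
In total 7 edges are bridges.

0-10, 1-4, 10-7, 11-6, 12-9, 2-4, 5-8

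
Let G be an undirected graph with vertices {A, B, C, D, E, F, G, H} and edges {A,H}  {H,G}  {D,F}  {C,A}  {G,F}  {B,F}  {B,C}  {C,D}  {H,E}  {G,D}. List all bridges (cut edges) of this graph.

The edges on the cycle C-A-H-G-D-C are not bridges since each lies on that cycle.
But removing H - E disconnects H from E — this is a bridge.

E-H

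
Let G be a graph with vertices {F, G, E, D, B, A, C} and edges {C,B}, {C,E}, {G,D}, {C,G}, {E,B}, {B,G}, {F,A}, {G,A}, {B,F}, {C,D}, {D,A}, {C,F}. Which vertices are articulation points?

Removing D, for instance, still leaves 1 component. No single vertex removal increases the component count — the graph has no articulation points.

none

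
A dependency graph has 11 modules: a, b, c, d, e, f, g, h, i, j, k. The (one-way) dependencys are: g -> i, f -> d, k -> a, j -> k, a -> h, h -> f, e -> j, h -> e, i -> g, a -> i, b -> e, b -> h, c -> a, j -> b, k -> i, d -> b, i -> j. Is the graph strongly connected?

There is no directed path from b to c, so the graph is not strongly connected.

No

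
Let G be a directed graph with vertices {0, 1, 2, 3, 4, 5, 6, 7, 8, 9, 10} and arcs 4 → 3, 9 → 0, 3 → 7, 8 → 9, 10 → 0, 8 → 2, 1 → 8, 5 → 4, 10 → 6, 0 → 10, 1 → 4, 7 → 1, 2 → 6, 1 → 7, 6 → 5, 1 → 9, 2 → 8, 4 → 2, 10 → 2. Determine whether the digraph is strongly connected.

From 3 we can reach every vertex (0, 1, 2, 3, 4, 5, 6, 7, 8, 9, 10), and every vertex can reach 3 (0, 1, 2, 3, 4, 5, 6, 7, 8, 9, 10). So the whole graph is one strongly connected component.

Yes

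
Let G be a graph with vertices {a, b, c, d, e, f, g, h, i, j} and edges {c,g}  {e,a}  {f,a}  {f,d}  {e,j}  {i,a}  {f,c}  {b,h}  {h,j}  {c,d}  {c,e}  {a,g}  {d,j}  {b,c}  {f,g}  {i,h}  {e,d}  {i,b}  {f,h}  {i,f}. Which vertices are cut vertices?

none

Removing b, for instance, still leaves 1 component. No single vertex removal increases the component count — the graph has no articulation points.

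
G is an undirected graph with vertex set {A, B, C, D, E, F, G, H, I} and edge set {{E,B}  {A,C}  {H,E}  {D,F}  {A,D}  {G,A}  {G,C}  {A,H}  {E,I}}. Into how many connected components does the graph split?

1

Starting from A we can reach A, B, C, D, E, F, G, H, I. That is one component of size 9.
Total: 1 component.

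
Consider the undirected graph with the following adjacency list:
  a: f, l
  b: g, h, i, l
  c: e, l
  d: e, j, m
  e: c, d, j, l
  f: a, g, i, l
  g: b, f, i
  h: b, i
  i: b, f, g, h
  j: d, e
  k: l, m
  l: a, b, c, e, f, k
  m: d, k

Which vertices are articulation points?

Removing l increases the component count from 1 to 2, so l is a cut vertex.
By contrast removing d leaves 1 component; it is not a cut vertex. No other vertex is a cut vertex either.

l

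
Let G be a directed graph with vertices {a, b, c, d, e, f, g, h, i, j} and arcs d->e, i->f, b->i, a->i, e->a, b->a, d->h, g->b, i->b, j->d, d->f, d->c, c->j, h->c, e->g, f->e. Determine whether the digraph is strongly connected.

No

There is no directed path from i to c, so the graph is not strongly connected.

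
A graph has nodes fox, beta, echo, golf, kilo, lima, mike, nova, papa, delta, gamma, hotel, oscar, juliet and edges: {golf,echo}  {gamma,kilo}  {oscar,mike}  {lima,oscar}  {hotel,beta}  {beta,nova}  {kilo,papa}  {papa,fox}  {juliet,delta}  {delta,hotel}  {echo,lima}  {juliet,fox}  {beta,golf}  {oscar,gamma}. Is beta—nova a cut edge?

Yes

Removing beta—nova leaves no path between beta and nova: the component count goes from 1 to 2. So it is a bridge.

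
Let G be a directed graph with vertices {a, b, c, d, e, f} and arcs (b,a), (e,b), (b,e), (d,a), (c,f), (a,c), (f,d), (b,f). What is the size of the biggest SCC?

4

{a, c, d, f} are all mutually reachable — one SCC of size 4.
{b, e} are all mutually reachable — one SCC of size 2.
The largest has 4 vertices.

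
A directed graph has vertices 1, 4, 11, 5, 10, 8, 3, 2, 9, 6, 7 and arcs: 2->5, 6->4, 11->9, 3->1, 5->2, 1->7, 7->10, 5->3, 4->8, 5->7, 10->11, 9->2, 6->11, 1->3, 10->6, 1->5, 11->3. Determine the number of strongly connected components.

3

{1, 2, 3, 5, 6, 7, 9, 10, 11} are all mutually reachable — one SCC of size 9.
{4} is an SCC by itself.
{8} is an SCC by itself.
That gives 3 strongly connected components.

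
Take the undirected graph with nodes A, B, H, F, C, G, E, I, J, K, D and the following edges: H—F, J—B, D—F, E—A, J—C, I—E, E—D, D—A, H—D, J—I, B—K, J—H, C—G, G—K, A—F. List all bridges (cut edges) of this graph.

The edges on the cycle J-C-G-K-B-J are not bridges since each lies on that cycle.
Every edge lies on some cycle, so there are no bridges.

none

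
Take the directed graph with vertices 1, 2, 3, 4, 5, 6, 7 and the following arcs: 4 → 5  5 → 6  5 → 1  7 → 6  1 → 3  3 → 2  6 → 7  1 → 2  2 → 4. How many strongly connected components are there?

2

{1, 2, 3, 4, 5} are all mutually reachable — one SCC of size 5.
{6, 7} are all mutually reachable — one SCC of size 2.
That gives 2 strongly connected components.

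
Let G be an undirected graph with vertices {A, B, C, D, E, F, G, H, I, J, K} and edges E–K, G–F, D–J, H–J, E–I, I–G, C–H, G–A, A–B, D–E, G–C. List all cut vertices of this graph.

Removing A increases the component count from 1 to 2, so A is a cut vertex.
Removing E increases the component count from 1 to 2, so E is a cut vertex.
Removing G increases the component count from 1 to 3, so G is a cut vertex.
By contrast removing H leaves 1 component; it is not a cut vertex. No other vertex is a cut vertex either.

A, E, G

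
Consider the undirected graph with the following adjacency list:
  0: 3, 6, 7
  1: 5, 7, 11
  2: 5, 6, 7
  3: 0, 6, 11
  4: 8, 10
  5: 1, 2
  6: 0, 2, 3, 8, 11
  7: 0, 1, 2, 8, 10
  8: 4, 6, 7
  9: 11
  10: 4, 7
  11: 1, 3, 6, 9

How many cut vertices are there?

Removing 11 increases the component count from 1 to 2, so 11 is a cut vertex.
By contrast removing 4 leaves 1 component; it is not a cut vertex. No other vertex is a cut vertex either.

1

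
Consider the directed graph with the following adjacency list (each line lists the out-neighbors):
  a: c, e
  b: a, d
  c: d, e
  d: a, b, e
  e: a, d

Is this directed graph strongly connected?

Yes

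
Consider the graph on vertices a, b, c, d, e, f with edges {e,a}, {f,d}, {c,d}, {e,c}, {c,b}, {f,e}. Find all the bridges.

The edges on the cycle f-e-c-d-f are not bridges since each lies on that cycle.
But removing e–a disconnects e from a; removing c–b disconnects c from b — these are bridges.

a-e, b-c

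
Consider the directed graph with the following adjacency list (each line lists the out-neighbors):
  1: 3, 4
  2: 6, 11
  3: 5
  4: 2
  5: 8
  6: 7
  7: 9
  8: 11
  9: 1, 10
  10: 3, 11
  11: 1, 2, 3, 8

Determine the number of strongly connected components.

1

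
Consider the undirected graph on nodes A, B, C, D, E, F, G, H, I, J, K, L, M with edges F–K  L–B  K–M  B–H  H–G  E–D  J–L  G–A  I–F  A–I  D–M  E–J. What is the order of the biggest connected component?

12

C is isolated — a component by itself.
Starting from A we can reach A, B, D, E, F, G, H, I, J, K, L, M. That is one component of size 12.
The largest has 12 vertices.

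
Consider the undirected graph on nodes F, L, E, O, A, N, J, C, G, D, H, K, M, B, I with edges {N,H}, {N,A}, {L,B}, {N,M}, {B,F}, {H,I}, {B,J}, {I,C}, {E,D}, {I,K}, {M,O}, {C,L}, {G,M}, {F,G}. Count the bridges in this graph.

The edges on the cycle N-H-I-C-L-B-F-G-M-N are not bridges since each lies on that cycle.
But removing E-D disconnects E from D; removing J-B disconnects J from B; removing M-O disconnects M from O; removing I-K disconnects I from K — these are bridges.
In total 5 edges are bridges.

5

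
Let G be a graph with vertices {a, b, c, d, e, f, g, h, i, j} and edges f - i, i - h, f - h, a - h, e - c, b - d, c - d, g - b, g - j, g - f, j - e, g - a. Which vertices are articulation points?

g

Removing g increases the component count from 1 to 2, so g is a cut vertex.
By contrast removing e leaves 1 component; it is not a cut vertex. No other vertex is a cut vertex either.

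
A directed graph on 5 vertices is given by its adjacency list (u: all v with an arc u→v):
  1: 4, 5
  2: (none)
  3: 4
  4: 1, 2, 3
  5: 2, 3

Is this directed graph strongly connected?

There is no directed path from 2 to 3, so the graph is not strongly connected.

No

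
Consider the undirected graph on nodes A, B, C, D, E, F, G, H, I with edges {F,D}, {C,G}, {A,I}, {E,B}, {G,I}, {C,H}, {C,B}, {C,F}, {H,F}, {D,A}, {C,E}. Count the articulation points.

Removing C increases the component count from 1 to 2, so C is a cut vertex.
By contrast removing H leaves 1 component; it is not a cut vertex. No other vertex is a cut vertex either.

1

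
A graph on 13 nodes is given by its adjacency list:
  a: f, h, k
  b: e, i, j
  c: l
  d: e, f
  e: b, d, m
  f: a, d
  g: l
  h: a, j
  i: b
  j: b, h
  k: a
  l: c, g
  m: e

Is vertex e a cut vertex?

Yes

Deleting e raises the number of components from 2 to 3, so e is a cut vertex.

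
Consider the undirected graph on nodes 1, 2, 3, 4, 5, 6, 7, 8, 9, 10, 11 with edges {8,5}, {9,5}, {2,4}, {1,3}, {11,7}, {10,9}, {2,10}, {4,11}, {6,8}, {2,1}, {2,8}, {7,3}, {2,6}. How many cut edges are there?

0

The edges on the cycle 2-10-9-5-8-2 are not bridges since each lies on that cycle.
Every edge lies on some cycle, so there are no bridges.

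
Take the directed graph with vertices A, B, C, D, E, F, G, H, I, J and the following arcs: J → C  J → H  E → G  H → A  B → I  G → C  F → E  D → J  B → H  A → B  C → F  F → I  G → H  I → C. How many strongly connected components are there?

3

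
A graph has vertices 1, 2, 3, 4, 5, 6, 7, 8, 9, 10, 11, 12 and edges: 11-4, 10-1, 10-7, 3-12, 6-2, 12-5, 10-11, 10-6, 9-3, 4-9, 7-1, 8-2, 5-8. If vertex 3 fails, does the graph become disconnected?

No

Deleting 3 leaves 1 component (was 1) (its neighbors 9, 12 remain connected to each other), so 3 is not a cut vertex.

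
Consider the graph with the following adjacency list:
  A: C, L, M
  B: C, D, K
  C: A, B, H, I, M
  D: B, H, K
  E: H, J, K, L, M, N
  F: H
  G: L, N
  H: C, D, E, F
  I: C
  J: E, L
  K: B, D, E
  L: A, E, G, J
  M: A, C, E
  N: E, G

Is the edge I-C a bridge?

Yes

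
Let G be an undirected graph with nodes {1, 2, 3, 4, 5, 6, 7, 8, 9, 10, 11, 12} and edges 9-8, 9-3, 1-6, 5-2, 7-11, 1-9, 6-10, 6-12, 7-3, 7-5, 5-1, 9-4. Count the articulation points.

Removing 1 increases the component count from 1 to 2, so 1 is a cut vertex.
Removing 5 increases the component count from 1 to 2, so 5 is a cut vertex.
Removing 6 increases the component count from 1 to 3, so 6 is a cut vertex.
Likewise 7, 9 are cut vertices.
By contrast removing 2 leaves 1 component; it is not a cut vertex. No other vertex is a cut vertex either.

5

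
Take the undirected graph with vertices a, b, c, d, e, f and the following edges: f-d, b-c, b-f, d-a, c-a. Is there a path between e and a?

The component containing e is {e}, and a is not in it.

No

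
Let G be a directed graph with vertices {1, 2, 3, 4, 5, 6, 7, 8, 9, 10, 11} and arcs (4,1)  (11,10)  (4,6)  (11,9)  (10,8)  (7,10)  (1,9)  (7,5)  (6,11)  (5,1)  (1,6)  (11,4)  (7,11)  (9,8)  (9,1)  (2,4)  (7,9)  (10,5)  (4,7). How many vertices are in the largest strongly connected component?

8

{1, 4, 5, 6, 7, 9, 10, 11} are all mutually reachable — one SCC of size 8.
{2} is an SCC by itself.
{3} is an SCC by itself.
{8} is an SCC by itself.
The largest has 8 vertices.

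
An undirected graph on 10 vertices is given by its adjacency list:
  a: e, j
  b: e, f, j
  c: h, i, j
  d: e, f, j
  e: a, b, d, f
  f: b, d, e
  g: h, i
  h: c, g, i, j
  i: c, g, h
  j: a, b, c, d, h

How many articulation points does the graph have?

Removing j increases the component count from 1 to 2, so j is a cut vertex.
By contrast removing b leaves 1 component; it is not a cut vertex. No other vertex is a cut vertex either.

1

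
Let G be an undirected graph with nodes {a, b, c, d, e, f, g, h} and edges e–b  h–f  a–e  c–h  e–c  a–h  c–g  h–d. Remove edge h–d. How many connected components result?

Before removal there is 1 component.
h–d is a bridge — removing it separates h's side from d's side.
After removal: 2 components.

2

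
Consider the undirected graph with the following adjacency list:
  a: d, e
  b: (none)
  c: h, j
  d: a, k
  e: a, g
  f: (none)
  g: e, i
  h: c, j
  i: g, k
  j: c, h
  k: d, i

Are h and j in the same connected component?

From h we can reach c, h, j, which includes j.

Yes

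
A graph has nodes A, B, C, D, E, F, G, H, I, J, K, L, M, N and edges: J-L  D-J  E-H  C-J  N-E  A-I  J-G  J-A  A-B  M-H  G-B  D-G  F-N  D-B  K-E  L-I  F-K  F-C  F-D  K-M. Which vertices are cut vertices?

F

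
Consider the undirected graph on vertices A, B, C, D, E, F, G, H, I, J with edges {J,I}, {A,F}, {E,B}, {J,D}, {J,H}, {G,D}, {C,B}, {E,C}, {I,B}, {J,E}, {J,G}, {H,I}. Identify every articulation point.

Removing J increases the component count from 2 to 3, so J is a cut vertex.
By contrast removing A leaves 2 components; it is not a cut vertex. No other vertex is a cut vertex either.

J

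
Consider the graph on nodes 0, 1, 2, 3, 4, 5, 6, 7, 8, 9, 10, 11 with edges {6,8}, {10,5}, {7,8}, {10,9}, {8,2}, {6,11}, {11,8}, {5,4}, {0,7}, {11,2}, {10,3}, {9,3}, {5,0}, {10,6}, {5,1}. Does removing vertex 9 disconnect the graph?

Deleting 9 leaves 1 component (was 1) (its neighbors 3, 10 remain connected to each other), so 9 is not a cut vertex.

No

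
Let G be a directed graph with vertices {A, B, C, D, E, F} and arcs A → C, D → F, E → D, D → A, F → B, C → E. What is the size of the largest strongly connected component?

4

{A, C, D, E} are all mutually reachable — one SCC of size 4.
{F} is an SCC by itself.
{B} is an SCC by itself.
The largest has 4 vertices.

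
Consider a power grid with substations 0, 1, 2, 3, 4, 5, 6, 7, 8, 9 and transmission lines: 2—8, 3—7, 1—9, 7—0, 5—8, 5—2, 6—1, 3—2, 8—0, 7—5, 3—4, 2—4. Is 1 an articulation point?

Yes

Deleting 1 raises the number of components from 2 to 3, so 1 is a cut vertex.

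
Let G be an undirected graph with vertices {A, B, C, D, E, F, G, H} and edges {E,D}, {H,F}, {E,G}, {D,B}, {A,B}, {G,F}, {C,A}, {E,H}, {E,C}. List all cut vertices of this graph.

Removing E increases the component count from 1 to 2, so E is a cut vertex.
By contrast removing B leaves 1 component; it is not a cut vertex. No other vertex is a cut vertex either.

E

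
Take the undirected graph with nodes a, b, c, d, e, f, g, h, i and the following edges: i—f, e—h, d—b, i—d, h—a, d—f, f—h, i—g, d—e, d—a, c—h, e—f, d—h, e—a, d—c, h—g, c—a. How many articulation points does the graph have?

1

Removing d increases the component count from 1 to 2, so d is a cut vertex.
By contrast removing h leaves 1 component; it is not a cut vertex. No other vertex is a cut vertex either.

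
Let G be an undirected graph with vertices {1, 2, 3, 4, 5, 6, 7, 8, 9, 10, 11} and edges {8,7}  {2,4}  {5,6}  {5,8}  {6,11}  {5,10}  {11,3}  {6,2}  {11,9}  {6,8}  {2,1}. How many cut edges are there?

8

The edges on the cycle 5-6-8-5 are not bridges since each lies on that cycle.
But removing 1–2 disconnects 1 from 2; removing 2–4 disconnects 2 from 4; removing 8–7 disconnects 8 from 7; removing 5–10 disconnects 5 from 10 — these are bridges.
In total 8 edges are bridges.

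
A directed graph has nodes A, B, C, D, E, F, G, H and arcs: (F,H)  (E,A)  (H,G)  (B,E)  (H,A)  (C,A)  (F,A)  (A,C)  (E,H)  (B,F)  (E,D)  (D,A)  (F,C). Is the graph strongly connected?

No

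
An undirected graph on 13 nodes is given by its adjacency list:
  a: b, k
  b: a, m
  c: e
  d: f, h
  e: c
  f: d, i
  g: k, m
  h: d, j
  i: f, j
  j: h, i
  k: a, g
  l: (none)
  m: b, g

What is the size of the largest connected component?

l is isolated — a component by itself.
Starting from c we can reach c, e. That is one component of size 2.
Starting from d we can reach d, f, h, i, j. That is one component of size 5.
Starting from a we can reach a, b, g, k, m. That is one component of size 5.
The largest has 5 vertices.

5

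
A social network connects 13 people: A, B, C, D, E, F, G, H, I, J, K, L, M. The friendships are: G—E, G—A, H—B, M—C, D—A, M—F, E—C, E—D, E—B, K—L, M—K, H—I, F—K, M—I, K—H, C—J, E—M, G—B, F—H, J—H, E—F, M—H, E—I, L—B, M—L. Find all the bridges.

none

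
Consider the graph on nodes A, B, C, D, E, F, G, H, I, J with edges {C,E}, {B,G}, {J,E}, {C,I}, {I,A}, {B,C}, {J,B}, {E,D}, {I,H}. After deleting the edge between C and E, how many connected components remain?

2

C and E are still connected via C-B-J-E, so the component count stays at 2.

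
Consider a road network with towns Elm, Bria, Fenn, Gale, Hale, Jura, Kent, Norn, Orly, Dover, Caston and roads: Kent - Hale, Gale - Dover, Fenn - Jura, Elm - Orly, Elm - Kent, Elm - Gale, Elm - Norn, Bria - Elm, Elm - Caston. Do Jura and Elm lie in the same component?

No

The component containing Jura is {Fenn, Jura}, and Elm is not in it.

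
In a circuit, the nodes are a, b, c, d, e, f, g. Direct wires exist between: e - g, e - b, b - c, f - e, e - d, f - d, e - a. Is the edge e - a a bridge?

Removing e - a leaves no path between e and a: the component count goes from 1 to 2. So it is a bridge.

Yes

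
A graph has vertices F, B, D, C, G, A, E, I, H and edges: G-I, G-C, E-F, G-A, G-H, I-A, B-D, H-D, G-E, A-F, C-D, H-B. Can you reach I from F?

Yes

From F we can reach A, B, C, D, E, F, G, H, I, which includes I.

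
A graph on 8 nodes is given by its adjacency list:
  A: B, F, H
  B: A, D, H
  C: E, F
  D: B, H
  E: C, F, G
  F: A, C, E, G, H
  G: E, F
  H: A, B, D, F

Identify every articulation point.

Removing F increases the component count from 1 to 2, so F is a cut vertex.
By contrast removing G leaves 1 component; it is not a cut vertex. No other vertex is a cut vertex either.

F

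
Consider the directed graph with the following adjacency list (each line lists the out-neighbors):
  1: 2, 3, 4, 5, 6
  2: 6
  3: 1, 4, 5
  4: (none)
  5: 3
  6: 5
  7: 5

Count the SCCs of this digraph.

3

{1, 2, 3, 5, 6} are all mutually reachable — one SCC of size 5.
{4} is an SCC by itself.
{7} is an SCC by itself.
That gives 3 strongly connected components.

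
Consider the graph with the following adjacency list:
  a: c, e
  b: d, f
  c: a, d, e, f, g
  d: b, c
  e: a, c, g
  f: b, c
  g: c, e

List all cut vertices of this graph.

Removing c increases the component count from 1 to 2, so c is a cut vertex.
By contrast removing e leaves 1 component; it is not a cut vertex. No other vertex is a cut vertex either.

c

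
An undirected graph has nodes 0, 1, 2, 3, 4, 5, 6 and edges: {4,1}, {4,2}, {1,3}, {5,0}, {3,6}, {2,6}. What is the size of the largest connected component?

Starting from 0 we can reach 0, 5. That is one component of size 2.
Starting from 1 we can reach 1, 2, 3, 4, 6. That is one component of size 5.
The largest has 5 vertices.

5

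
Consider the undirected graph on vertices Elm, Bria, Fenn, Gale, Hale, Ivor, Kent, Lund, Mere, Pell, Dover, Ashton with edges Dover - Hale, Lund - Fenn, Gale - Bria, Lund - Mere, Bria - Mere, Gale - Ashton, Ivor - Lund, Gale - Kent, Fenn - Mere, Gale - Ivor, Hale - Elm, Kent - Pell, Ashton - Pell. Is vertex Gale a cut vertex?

Deleting Gale raises the number of components from 2 to 3, so Gale is a cut vertex.

Yes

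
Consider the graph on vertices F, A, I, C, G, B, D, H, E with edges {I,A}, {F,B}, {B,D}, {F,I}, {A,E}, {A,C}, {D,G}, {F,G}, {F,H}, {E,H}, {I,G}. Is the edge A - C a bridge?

Removing A - C leaves no path between A and C: the component count goes from 1 to 2. So it is a bridge.

Yes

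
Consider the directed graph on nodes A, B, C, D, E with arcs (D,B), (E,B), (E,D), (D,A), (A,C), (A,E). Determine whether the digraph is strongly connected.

No

There is no directed path from B to E, so the graph is not strongly connected.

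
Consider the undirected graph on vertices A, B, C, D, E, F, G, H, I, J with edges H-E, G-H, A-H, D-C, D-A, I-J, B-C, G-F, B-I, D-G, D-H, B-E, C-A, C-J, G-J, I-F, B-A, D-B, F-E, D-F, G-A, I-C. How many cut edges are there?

The edges on the cycle B-I-J-C-B are not bridges since each lies on that cycle.
Every edge lies on some cycle, so there are no bridges.

0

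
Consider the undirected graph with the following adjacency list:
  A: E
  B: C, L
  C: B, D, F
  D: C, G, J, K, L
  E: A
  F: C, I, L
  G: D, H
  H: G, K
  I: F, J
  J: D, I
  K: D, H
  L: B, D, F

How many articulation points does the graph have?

1

Removing D increases the component count from 2 to 3, so D is a cut vertex.
By contrast removing G leaves 2 components; it is not a cut vertex. No other vertex is a cut vertex either.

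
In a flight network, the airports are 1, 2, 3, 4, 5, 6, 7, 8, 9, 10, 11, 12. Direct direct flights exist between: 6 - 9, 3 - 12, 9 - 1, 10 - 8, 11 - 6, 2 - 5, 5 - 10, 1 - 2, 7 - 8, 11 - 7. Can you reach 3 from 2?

No

The component containing 2 is {1, 2, 5, 6, 7, 8, 9, 10, 11}, and 3 is not in it.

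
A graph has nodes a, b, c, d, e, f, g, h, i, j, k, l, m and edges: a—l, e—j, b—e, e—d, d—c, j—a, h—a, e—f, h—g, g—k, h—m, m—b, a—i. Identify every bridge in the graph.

The edges on the cycle h-m-b-e-j-a-h are not bridges since each lies on that cycle.
But removing i—a disconnects i from a; removing e—f disconnects e from f; removing g—k disconnects g from k; removing e—d disconnects e from d — these are bridges.
In total 7 edges are bridges.

a-i, a-l, c-d, d-e, e-f, g-h, g-k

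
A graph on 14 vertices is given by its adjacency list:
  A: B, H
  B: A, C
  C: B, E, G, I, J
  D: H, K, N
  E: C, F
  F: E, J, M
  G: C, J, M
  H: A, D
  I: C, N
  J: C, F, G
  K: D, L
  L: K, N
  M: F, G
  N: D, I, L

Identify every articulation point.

C

Removing C increases the component count from 1 to 2, so C is a cut vertex.
By contrast removing N leaves 1 component; it is not a cut vertex. No other vertex is a cut vertex either.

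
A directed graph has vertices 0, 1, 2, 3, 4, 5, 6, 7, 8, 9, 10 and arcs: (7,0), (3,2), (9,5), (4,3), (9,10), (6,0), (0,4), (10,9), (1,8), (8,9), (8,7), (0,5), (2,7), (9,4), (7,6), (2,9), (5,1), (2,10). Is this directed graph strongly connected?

From 4 we can reach every vertex (0, 1, 2, 3, 4, 5, 6, 7, 8, 9, 10), and every vertex can reach 4 (0, 1, 2, 3, 4, 5, 6, 7, 8, 9, 10). So the whole graph is one strongly connected component.

Yes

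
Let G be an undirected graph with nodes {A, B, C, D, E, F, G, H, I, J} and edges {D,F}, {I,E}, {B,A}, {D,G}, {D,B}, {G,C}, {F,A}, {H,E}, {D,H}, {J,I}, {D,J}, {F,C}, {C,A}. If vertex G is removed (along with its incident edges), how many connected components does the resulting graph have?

With G gone, the remaining components are: {A, B, C, D, E, F, H, I, J}.
That is 1 component.

1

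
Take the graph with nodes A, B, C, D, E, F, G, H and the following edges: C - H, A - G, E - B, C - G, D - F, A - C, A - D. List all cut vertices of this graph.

Removing A increases the component count from 2 to 3, so A is a cut vertex.
Removing C increases the component count from 2 to 3, so C is a cut vertex.
Removing D increases the component count from 2 to 3, so D is a cut vertex.
By contrast removing H leaves 2 components; it is not a cut vertex. No other vertex is a cut vertex either.

A, C, D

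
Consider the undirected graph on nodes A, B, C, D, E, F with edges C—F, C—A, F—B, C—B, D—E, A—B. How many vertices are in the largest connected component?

Starting from D we can reach D, E. That is one component of size 2.
Starting from A we can reach A, B, C, F. That is one component of size 4.
The largest has 4 vertices.

4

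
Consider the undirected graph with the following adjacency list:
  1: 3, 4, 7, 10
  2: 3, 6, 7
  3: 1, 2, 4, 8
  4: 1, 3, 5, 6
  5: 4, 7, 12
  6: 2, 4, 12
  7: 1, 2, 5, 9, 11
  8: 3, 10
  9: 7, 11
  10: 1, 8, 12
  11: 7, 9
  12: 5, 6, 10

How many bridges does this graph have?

The edges on the cycle 7-9-11-7 are not bridges since each lies on that cycle.
Every edge lies on some cycle, so there are no bridges.

0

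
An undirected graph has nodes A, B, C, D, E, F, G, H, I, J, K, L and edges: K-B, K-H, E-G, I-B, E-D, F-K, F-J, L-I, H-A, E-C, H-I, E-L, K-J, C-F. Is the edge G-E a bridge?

Removing G-E leaves no path between G and E: the component count goes from 1 to 2. So it is a bridge.

Yes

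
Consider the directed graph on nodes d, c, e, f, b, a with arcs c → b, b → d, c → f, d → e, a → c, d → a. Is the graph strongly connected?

There is no directed path from f to b, so the graph is not strongly connected.

No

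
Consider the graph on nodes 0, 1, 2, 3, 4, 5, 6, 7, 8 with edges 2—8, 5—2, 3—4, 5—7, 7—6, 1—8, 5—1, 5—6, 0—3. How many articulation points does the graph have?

2

Removing 3 increases the component count from 2 to 3, so 3 is a cut vertex.
Removing 5 increases the component count from 2 to 3, so 5 is a cut vertex.
By contrast removing 2 leaves 2 components; it is not a cut vertex. No other vertex is a cut vertex either.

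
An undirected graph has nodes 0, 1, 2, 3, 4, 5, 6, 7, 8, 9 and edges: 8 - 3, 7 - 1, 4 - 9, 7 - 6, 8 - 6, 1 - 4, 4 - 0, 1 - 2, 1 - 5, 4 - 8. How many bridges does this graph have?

The edges on the cycle 7-1-4-8-6-7 are not bridges since each lies on that cycle.
But removing 9 - 4 disconnects 9 from 4; removing 1 - 2 disconnects 1 from 2; removing 8 - 3 disconnects 8 from 3; removing 1 - 5 disconnects 1 from 5 — these are bridges.
In total 5 edges are bridges.

5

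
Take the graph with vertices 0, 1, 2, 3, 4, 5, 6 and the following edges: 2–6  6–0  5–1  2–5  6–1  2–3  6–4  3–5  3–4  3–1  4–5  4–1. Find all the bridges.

0-6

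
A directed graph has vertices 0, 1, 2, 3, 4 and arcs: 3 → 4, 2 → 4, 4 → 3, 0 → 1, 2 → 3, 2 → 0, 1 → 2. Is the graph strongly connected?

No

There is no directed path from 4 to 1, so the graph is not strongly connected.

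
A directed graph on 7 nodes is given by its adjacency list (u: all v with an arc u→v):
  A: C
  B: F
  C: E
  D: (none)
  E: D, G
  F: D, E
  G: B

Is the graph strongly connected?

No

There is no directed path from G to A, so the graph is not strongly connected.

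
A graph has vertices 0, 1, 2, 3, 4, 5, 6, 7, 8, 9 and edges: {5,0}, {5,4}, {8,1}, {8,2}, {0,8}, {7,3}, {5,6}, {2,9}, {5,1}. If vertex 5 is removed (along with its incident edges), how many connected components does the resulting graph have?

4

With 5 gone, the remaining components are: {4}; {6}; {3, 7}; {0, 1, 2, 8, 9}.
That is 4 components.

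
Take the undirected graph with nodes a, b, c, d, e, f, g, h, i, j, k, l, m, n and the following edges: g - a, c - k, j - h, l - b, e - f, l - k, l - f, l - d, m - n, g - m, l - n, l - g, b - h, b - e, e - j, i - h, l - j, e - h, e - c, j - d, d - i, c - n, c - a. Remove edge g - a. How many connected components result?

g and a are still connected via g-l-k-c-a, so the component count stays at 1.

1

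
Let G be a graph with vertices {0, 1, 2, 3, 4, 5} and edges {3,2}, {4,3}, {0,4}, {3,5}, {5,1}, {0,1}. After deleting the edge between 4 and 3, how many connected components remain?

4 and 3 are still connected via 4-0-1-5-3, so the component count stays at 1.

1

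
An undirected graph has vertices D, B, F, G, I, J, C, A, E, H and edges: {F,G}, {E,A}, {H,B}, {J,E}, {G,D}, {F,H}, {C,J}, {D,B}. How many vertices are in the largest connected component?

5

I is isolated — a component by itself.
Starting from A we can reach A, C, E, J. That is one component of size 4.
Starting from B we can reach B, D, F, G, H. That is one component of size 5.
The largest has 5 vertices.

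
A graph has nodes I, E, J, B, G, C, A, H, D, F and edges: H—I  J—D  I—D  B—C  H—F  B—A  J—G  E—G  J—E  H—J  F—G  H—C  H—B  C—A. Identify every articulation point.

H

Removing H increases the component count from 1 to 2, so H is a cut vertex.
By contrast removing F leaves 1 component; it is not a cut vertex. No other vertex is a cut vertex either.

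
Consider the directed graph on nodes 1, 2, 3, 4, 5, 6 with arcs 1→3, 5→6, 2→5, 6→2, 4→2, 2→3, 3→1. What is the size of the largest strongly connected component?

{2, 5, 6} are all mutually reachable — one SCC of size 3.
{1, 3} are all mutually reachable — one SCC of size 2.
{4} is an SCC by itself.
The largest has 3 vertices.

3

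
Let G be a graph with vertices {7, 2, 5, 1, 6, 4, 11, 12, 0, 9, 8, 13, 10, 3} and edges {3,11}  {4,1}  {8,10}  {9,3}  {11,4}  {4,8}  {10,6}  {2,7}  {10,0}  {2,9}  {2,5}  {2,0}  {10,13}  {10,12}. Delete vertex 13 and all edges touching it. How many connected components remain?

With 13 gone, the remaining components are: {0, 1, 2, 3, 4, 5, 6, 7, 8, 9, 10, 11, 12}.
That is 1 component.

1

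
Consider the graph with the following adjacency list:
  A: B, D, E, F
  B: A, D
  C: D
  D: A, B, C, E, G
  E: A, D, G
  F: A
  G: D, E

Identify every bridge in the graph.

A-F, C-D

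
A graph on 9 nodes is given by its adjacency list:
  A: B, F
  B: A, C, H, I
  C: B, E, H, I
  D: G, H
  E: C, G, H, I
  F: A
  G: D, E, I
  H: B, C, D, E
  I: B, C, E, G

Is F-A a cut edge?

Removing F-A leaves no path between F and A: the component count goes from 1 to 2. So it is a bridge.

Yes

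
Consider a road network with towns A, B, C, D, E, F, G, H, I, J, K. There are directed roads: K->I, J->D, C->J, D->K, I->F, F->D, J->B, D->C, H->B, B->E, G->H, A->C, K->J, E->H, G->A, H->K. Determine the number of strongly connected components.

3

{B, C, D, E, F, H, I, J, K} are all mutually reachable — one SCC of size 9.
{G} is an SCC by itself.
{A} is an SCC by itself.
That gives 3 strongly connected components.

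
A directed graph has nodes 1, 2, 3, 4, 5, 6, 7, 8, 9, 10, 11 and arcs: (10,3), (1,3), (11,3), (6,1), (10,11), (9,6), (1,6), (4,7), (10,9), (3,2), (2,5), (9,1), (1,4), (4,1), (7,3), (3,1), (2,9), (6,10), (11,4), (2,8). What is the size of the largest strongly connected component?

9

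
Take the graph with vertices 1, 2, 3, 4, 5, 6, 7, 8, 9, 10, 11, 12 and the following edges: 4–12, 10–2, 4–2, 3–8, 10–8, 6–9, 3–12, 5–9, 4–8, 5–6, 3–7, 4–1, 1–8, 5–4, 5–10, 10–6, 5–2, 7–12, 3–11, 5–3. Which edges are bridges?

11-3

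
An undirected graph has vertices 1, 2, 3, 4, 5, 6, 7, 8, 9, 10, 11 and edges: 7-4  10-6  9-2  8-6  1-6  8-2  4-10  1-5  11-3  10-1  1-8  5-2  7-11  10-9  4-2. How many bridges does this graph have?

3

The edges on the cycle 10-1-8-6-10 are not bridges since each lies on that cycle.
But removing 11-3 disconnects 11 from 3; removing 4-7 disconnects 4 from 7; removing 11-7 disconnects 11 from 7 — these are bridges.
That makes 3 bridges.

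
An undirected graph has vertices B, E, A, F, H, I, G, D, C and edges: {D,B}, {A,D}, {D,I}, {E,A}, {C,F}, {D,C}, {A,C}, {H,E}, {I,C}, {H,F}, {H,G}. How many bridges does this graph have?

The edges on the cycle H-E-A-D-I-C-F-H are not bridges since each lies on that cycle.
But removing D - B disconnects D from B; removing G - H disconnects G from H — these are bridges.
That makes 2 bridges.

2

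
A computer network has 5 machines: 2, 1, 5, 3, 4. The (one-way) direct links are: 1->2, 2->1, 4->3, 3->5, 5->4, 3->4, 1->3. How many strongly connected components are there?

{3, 4, 5} are all mutually reachable — one SCC of size 3.
{1, 2} are all mutually reachable — one SCC of size 2.
That gives 2 strongly connected components.

2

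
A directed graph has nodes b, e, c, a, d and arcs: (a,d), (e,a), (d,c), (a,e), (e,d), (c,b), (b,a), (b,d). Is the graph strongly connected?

Yes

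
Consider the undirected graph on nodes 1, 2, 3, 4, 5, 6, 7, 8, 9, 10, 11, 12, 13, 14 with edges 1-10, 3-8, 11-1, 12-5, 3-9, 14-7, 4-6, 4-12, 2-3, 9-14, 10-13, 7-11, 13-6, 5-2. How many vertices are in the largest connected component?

14

Starting from 1 we can reach 1, 2, 3, 4, 5, 6, 7, 8, 9, 10, 11, 12, 13, 14. That is one component of size 14.
The largest has 14 vertices.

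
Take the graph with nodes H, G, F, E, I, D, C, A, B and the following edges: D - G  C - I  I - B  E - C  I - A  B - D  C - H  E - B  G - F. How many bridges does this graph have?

5

The edges on the cycle E-C-I-B-E are not bridges since each lies on that cycle.
But removing B - D disconnects B from D; removing D - G disconnects D from G; removing C - H disconnects C from H; removing F - G disconnects F from G — these are bridges.
In total 5 edges are bridges.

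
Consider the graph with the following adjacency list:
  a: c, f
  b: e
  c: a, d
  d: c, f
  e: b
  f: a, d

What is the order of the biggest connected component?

Starting from b we can reach b, e. That is one component of size 2.
Starting from a we can reach a, c, d, f. That is one component of size 4.
The largest has 4 vertices.

4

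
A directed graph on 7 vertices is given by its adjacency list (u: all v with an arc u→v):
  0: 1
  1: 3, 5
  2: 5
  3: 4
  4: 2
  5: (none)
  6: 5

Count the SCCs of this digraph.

{2} is an SCC by itself.
{4} is an SCC by itself.
{1} is an SCC by itself.
{5} is an SCC by itself.
{0} is an SCC by itself.
(and 2 more singleton SCCs)
That gives 7 strongly connected components.

7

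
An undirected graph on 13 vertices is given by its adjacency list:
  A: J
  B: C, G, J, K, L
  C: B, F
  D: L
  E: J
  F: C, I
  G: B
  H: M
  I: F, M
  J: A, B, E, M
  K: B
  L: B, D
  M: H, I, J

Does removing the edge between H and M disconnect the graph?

Yes

Removing H-M leaves no path between H and M: the component count goes from 1 to 2. So it is a bridge.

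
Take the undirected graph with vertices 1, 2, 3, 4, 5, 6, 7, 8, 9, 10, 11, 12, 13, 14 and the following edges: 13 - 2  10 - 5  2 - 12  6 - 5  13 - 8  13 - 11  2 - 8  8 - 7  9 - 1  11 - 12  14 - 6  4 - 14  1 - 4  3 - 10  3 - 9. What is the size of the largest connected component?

Starting from 2 we can reach 2, 7, 8, 11, 12, 13. That is one component of size 6.
Starting from 1 we can reach 1, 3, 4, 5, 6, 9, 10, 14. That is one component of size 8.
The largest has 8 vertices.

8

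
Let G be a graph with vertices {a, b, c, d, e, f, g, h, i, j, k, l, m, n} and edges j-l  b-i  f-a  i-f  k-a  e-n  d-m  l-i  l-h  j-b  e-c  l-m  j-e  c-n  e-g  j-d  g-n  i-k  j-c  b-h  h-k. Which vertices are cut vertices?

j

Removing j increases the component count from 1 to 2, so j is a cut vertex.
By contrast removing d leaves 1 component; it is not a cut vertex. No other vertex is a cut vertex either.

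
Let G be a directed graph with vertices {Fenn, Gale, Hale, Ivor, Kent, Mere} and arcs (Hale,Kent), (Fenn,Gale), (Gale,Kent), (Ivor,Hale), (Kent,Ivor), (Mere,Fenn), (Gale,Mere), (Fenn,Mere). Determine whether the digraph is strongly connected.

No

There is no directed path from Ivor to Fenn, so the graph is not strongly connected.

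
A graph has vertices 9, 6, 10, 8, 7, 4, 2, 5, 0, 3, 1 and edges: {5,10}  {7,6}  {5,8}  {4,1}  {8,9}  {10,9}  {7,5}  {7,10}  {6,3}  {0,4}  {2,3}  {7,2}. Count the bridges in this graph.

The edges on the cycle 7-5-8-9-10-7 are not bridges since each lies on that cycle.
But removing 0–4 disconnects 0 from 4; removing 4–1 disconnects 4 from 1 — these are bridges.
That makes 2 bridges.

2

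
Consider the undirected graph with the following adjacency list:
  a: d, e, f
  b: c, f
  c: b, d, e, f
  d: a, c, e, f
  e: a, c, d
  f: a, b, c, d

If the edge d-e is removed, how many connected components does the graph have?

1

d and e are still connected via d-a-e, so the component count stays at 1.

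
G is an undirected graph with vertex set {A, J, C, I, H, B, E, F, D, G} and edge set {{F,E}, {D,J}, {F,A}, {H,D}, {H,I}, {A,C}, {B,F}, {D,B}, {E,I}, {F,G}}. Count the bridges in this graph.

4

The edges on the cycle H-D-B-F-E-I-H are not bridges since each lies on that cycle.
But removing F—G disconnects F from G; removing D—J disconnects D from J; removing F—A disconnects F from A; removing C—A disconnects C from A — these are bridges.
That makes 4 bridges.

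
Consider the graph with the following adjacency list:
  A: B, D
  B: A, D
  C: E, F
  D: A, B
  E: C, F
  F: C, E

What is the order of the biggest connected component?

3

Starting from A we can reach A, B, D. That is one component of size 3.
Starting from C we can reach C, E, F. That is one component of size 3.
The largest has 3 vertices.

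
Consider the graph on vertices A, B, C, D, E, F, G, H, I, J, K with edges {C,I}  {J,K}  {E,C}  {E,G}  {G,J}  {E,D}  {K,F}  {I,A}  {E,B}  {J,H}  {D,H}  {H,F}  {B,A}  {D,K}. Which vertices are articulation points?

Removing E increases the component count from 1 to 2, so E is a cut vertex.
By contrast removing I leaves 1 component; it is not a cut vertex. No other vertex is a cut vertex either.

E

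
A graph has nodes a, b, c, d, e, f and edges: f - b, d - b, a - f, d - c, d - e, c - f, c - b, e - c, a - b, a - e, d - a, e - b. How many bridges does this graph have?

0

The edges on the cycle d-a-f-c-d are not bridges since each lies on that cycle.
Every edge lies on some cycle, so there are no bridges.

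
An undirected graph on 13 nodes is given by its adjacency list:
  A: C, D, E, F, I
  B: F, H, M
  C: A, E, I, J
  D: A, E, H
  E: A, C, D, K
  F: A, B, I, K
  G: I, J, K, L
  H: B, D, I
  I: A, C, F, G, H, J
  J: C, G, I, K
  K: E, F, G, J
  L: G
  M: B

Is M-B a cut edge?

Removing M-B leaves no path between M and B: the component count goes from 1 to 2. So it is a bridge.

Yes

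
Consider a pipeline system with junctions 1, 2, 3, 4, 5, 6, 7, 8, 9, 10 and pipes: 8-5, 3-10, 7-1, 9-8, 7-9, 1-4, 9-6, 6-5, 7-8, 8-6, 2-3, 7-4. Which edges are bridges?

10-3, 2-3

The edges on the cycle 7-1-4-7 are not bridges since each lies on that cycle.
But removing 3-10 disconnects 3 from 10; removing 3-2 disconnects 3 from 2 — these are bridges.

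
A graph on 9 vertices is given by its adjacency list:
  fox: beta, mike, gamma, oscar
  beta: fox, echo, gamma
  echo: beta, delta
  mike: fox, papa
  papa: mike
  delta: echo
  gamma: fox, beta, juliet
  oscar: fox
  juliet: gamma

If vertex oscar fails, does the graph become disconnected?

No

Deleting oscar leaves 1 component (was 1), so oscar is not a cut vertex.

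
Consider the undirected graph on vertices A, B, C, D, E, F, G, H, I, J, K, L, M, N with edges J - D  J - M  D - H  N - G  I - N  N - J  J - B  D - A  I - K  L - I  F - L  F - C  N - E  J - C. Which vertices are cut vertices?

D, I, J, N

Removing D increases the component count from 1 to 3, so D is a cut vertex.
Removing I increases the component count from 1 to 2, so I is a cut vertex.
Removing J increases the component count from 1 to 4, so J is a cut vertex.
Likewise N is a cut vertex.
By contrast removing E leaves 1 component; it is not a cut vertex. No other vertex is a cut vertex either.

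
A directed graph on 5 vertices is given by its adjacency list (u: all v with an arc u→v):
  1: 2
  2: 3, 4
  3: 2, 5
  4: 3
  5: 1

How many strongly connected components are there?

1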